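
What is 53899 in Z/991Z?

385

53899 = 54*991 + 385, so 53899 ≡ 385 (mod 991).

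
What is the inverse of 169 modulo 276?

276 = 1*169 + 107
169 = 1*107 + 62
107 = 1*62 + 45
62 = 1*45 + 17
45 = 2*17 + 11
17 = 1*11 + 6
11 = 1*6 + 5
6 = 1*5 + 1
5 = 5*1 + 0
gcd(169, 276) = 1, so the inverse exists.
Back-substitute for 1:
1 = 1*6 − 1*5
  = −1*11 + 2*6
  = 2*17 − 3*11
  = −3*45 + 8*17
  = 8*62 − 11*45
  = −11*107 + 19*62
  = 19*169 − 30*107
  = −30*276 + 49*169
So 169⁻¹ ≡ 49 (mod 276).

49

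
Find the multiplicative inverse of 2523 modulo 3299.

By the extended Euclidean algorithm:
3299 = 1×2523 + 776
2523 = 3×776 + 195
776 = 3×195 + 191
195 = 1×191 + 4
191 = 47×4 + 3
4 = 1×3 + 1
3 = 3×1 + 0
gcd(2523, 3299) = 1, so the inverse exists.
Bézout: 1 = −634×3299 + 829×2523.
So 2523⁻¹ ≡ 829 (mod 3299).

829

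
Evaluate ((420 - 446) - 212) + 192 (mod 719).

420 - 446 = -26 ≡ 693 (mod 719)
693 - 212 = 481
481 + 192 = 673

673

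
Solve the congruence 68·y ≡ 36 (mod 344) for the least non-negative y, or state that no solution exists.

41

gcd(68, 344) = 4, and 4 | 36, so solutions exist.
Divide through by 4: 17·y ≡ 9 mod 86.
17⁻¹ ≡ 81 (mod 86).
y ≡ 81·9 ≡ 41 (mod 86).
The smallest non-negative solution is y = 41.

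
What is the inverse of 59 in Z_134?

25

Run the extended Euclidean algorithm:
134 = 2×59 + 16
59 = 3×16 + 11
16 = 1×11 + 5
11 = 2×5 + 1
5 = 5×1 + 0
gcd(59, 134) = 1, so the inverse exists.
Back-substitute for 1:
1 = 1×11 − 2×5
  = −2×16 + 3×11
  = 3×59 − 11×16
  = −11×134 + 25×59
So 59⁻¹ ≡ 25 (mod 134).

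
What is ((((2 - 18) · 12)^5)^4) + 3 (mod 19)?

2 - 18 = -16 ≡ 3 (mod 19)
3 · 12 = 36 ≡ 17 (mod 19)
(17)^5 ≡ 6 (mod 19)
(6)^4 ≡ 4 (mod 19)
4 + 3 = 7

7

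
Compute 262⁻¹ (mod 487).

158

Apply the Euclidean algorithm and back-substitute:
487 = 1·262 + 225
262 = 1·225 + 37
225 = 6·37 + 3
37 = 12·3 + 1
3 = 3·1 + 0
gcd(262, 487) = 1, so the inverse exists.
Bézout: 1 = −85·487 + 158·262.
So 262⁻¹ ≡ 158 (mod 487).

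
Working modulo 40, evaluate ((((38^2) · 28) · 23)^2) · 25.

(38)^2 ≡ 4 (mod 40)
4 · 28 = 112 ≡ 32 (mod 40)
32 · 23 = 736 ≡ 16 (mod 40)
(16)^2 ≡ 16 (mod 40)
16 · 25 = 400 ≡ 0 (mod 40)

0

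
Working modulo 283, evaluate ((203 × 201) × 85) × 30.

153

203 × 201 = 40803 ≡ 51 (mod 283)
51 × 85 = 4335 ≡ 90 (mod 283)
90 × 30 = 2700 ≡ 153 (mod 283)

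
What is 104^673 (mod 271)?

192

Using repeated squaring:
104^1 ≡ 104 (mod 271)
104^2 ≡ 104^2 = 10816 ≡ 247 (mod 271)
104^4 ≡ 247^2 = 61009 ≡ 34 (mod 271)
104^8 ≡ 34^2 = 1156 ≡ 72 (mod 271)
104^16 ≡ 72^2 = 5184 ≡ 35 (mod 271)
104^32 ≡ 35^2 = 1225 ≡ 141 (mod 271)
104^64 ≡ 141^2 = 19881 ≡ 98 (mod 271)
104^128 ≡ 98^2 = 9604 ≡ 119 (mod 271)
104^256 ≡ 119^2 = 14161 ≡ 69 (mod 271)
104^512 ≡ 69^2 = 4761 ≡ 154 (mod 271)
104^673 = 104^512 · 104^128 · 104^32 · 104^1 ≡ 154 · 119 · 141 · 104 (mod 271).
Accumulate the product:
154 · 119 = 18326 ≡ 169
169 · 141 = 23829 ≡ 252
252 · 104 = 26208 ≡ 192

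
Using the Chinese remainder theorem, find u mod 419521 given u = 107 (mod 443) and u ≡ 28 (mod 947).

255718

443⁻¹ mod 947: 443×652 ≡ 1 (mod 947), so 443⁻¹ ≡ 652.
u = 107 + 443×((28 − 107)×652 mod 947) = 107 + 443×577 = 255718.
Check: 255718 mod 443 = 107, 255718 mod 947 = 28. ✓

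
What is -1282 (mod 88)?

38

-1282 = -15*88 + 38, so -1282 ≡ 38 (mod 88).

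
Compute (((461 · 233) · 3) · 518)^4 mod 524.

232

461 · 233 = 107413 ≡ 517 (mod 524)
517 · 3 = 1551 ≡ 503 (mod 524)
503 · 518 = 260554 ≡ 126 (mod 524)
(126)^4 ≡ 232 (mod 524)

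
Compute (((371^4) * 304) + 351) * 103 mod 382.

(371)^4 ≡ 125 (mod 382)
125 * 304 = 38000 ≡ 182 (mod 382)
182 + 351 = 533 ≡ 151 (mod 382)
151 * 103 = 15553 ≡ 273 (mod 382)

273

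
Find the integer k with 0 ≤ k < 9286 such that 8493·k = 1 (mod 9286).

By the extended Euclidean algorithm:
9286 = 1*8493 + 793
8493 = 10*793 + 563
793 = 1*563 + 230
563 = 2*230 + 103
230 = 2*103 + 24
103 = 4*24 + 7
24 = 3*7 + 3
7 = 2*3 + 1
3 = 3*1 + 0
gcd(8493, 9286) = 1, so the inverse exists.
Bézout: 1 = −2474*9286 + 2705*8493.
So 8493⁻¹ ≡ 2705 (mod 9286).

2705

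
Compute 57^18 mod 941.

By square-and-multiply:
18 in binary is 10010, i.e. 18 = 16 + 2.
57^1 ≡ 57 (mod 941)
57^2 ≡ 57^2 = 3249 ≡ 426 (mod 941)
57^4 ≡ 426^2 = 181476 ≡ 804 (mod 941)
57^8 ≡ 804^2 = 646416 ≡ 890 (mod 941)
57^16 ≡ 890^2 = 792100 ≡ 719 (mod 941)
57^18 = 57^16 * 57^2 ≡ 719 * 426 (mod 941).
719 * 426 = 306294 ≡ 469 (mod 941).

469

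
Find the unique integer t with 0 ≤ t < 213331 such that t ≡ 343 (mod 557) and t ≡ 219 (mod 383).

120098

557⁻¹ mod 383: 557*372 ≡ 1 (mod 383), so 557⁻¹ ≡ 372.
t = 343 + 557*((219 − 343)*372 mod 383) = 343 + 557*215 = 120098.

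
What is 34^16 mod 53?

34^1 ≡ 34 (mod 53)
34^2 ≡ 34^2 = 1156 ≡ 43 (mod 53)
34^4 ≡ 43^2 = 1849 ≡ 47 (mod 53)
34^8 ≡ 47^2 = 2209 ≡ 36 (mod 53)
34^16 ≡ 36^2 = 1296 ≡ 24 (mod 53)
So 34^16 ≡ 24 (mod 53).

24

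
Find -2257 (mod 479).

138

-2257 = -5×479 + 138, so -2257 ≡ 138 (mod 479).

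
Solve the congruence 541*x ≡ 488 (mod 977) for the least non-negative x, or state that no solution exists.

214

gcd(541, 977) = 1, so a unique solution mod 977 exists.
541⁻¹ ≡ 549 (mod 977).
x ≡ 549*488 ≡ 214 (mod 977).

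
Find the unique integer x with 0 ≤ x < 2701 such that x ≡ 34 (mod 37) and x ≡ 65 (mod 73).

2328

37⁻¹ mod 73: 37×2 ≡ 1 (mod 73), so 37⁻¹ ≡ 2.
x = 34 + 37×((65 − 34)×2 mod 73) = 34 + 37×62 = 2328.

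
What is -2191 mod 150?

-2191 = -15·150 + 59, so -2191 ≡ 59 (mod 150).

59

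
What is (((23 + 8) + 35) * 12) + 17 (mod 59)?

23 + 8 = 31
31 + 35 = 66 ≡ 7 (mod 59)
7 * 12 = 84 ≡ 25 (mod 59)
25 + 17 = 42

42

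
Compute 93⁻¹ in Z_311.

204

311 = 3×93 + 32
93 = 2×32 + 29
32 = 1×29 + 3
29 = 9×3 + 2
3 = 1×2 + 1
2 = 2×1 + 0
gcd(93, 311) = 1, so the inverse exists.
Bézout: 1 = 32×311 − 107×93.
So 93⁻¹ ≡ −107 ≡ 204 (mod 311).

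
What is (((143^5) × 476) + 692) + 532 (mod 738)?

(143)^5 ≡ 647 (mod 738)
647 × 476 = 307972 ≡ 226 (mod 738)
226 + 692 = 918 ≡ 180 (mod 738)
180 + 532 = 712

712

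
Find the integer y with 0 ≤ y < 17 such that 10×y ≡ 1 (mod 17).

17 = 1·10 + 7
10 = 1·7 + 3
7 = 2·3 + 1
3 = 3·1 + 0
gcd(10, 17) = 1, so the inverse exists.
Back-substitute for 1:
1 = 1·7 − 2·3
  = −2·10 + 3·7
  = 3·17 − 5·10
So 10⁻¹ ≡ −5 ≡ 12 (mod 17).

12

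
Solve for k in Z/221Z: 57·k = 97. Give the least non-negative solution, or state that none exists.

gcd(57, 221) = 1, so a unique solution mod 221 exists.
57⁻¹ ≡ 190 (mod 221).
k ≡ 190·97 ≡ 87 (mod 221).

87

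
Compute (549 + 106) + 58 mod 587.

126

549 + 106 = 655 ≡ 68 (mod 587)
68 + 58 = 126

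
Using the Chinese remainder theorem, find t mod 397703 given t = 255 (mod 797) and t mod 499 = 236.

295145

797⁻¹ mod 499: 797·427 ≡ 1 (mod 499), so 797⁻¹ ≡ 427.
t = 255 + 797·((236 − 255)·427 mod 499) = 255 + 797·370 = 295145.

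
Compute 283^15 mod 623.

Compute successive squares:
15 in binary is 1111, i.e. 15 = 8 + 4 + 2 + 1.
283^1 ≡ 283 (mod 623)
283^2 ≡ 283^2 = 80089 ≡ 345 (mod 623)
283^4 ≡ 345^2 = 119025 ≡ 32 (mod 623)
283^8 ≡ 32^2 = 1024 ≡ 401 (mod 623)
283^15 = 283^8 · 283^4 · 283^2 · 283^1 ≡ 401 · 32 · 345 · 283 (mod 623).
Accumulate the product:
401 · 32 = 12832 ≡ 372
372 · 345 = 128340 ≡ 2
2 · 283 = 566

566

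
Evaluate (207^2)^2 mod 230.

(207)^2 ≡ 69 (mod 230)
(69)^2 ≡ 161 (mod 230)

161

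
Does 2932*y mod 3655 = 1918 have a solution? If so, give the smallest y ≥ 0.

1519

gcd(2932, 3655) = 1, so a unique solution mod 3655 exists.
2932⁻¹ ≡ 1188 (mod 3655).
y ≡ 1188*1918 ≡ 1519 (mod 3655).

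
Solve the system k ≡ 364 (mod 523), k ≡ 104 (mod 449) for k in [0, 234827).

523⁻¹ mod 449: 523×358 ≡ 1 (mod 449), so 523⁻¹ ≡ 358.
k = 364 + 523×((104 − 364)×358 mod 449) = 364 + 523×312 = 163540.
Check: 163540 mod 523 = 364, 163540 mod 449 = 104. ✓

163540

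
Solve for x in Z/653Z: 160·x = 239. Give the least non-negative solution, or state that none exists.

gcd(160, 653) = 1, so a unique solution mod 653 exists.
160⁻¹ ≡ 502 (mod 653).
x ≡ 502·239 ≡ 479 (mod 653).

479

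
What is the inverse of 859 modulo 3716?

Run the extended Euclidean algorithm:
3716 = 4×859 + 280
859 = 3×280 + 19
280 = 14×19 + 14
19 = 1×14 + 5
14 = 2×5 + 4
5 = 1×4 + 1
4 = 4×1 + 0
gcd(859, 3716) = 1, so the inverse exists.
Bézout: 1 = −181×3716 + 783×859.
So 859⁻¹ ≡ 783 (mod 3716).

783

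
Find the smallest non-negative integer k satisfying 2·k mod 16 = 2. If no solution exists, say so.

1

gcd(2, 16) = 2, and 2 | 2, so solutions exist.
Divide through by 2: 1·k ≡ 1 mod 8.
1⁻¹ ≡ 1 (mod 8).
k ≡ 1·1 ≡ 1 (mod 8).
The smallest non-negative solution is k = 1.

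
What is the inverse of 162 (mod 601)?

Apply the Euclidean algorithm and back-substitute:
601 = 3·162 + 115
162 = 1·115 + 47
115 = 2·47 + 21
47 = 2·21 + 5
21 = 4·5 + 1
5 = 5·1 + 0
gcd(162, 601) = 1, so the inverse exists.
Back-substitute for 1:
1 = 1·21 − 4·5
  = −4·47 + 9·21
  = 9·115 − 22·47
  = −22·162 + 31·115
  = 31·601 − 115·162
So 162⁻¹ ≡ −115 ≡ 486 (mod 601).

486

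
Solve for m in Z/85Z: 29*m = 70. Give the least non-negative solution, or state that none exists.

20

gcd(29, 85) = 1, so a unique solution mod 85 exists.
29⁻¹ ≡ 44 (mod 85).
m ≡ 44*70 ≡ 20 (mod 85).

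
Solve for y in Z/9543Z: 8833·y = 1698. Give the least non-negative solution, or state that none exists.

gcd(8833, 9543) = 1, so a unique solution mod 9543 exists.
8833⁻¹ ≡ 8293 (mod 9543).
y ≡ 8293·1698 ≡ 5589 (mod 9543).

5589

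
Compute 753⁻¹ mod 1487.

861

Run the extended Euclidean algorithm:
1487 = 1×753 + 734
753 = 1×734 + 19
734 = 38×19 + 12
19 = 1×12 + 7
12 = 1×7 + 5
7 = 1×5 + 2
5 = 2×2 + 1
2 = 2×1 + 0
gcd(753, 1487) = 1, so the inverse exists.
Back-substitute for 1:
1 = 1×5 − 2×2
  = −2×7 + 3×5
  = 3×12 − 5×7
  = −5×19 + 8×12
  = 8×734 − 309×19
  = −309×753 + 317×734
  = 317×1487 − 626×753
So 753⁻¹ ≡ −626 ≡ 861 (mod 1487).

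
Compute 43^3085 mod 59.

23

Using repeated squaring:
43^1 ≡ 43 (mod 59)
43^2 ≡ 43^2 = 1849 ≡ 20 (mod 59)
43^4 ≡ 20^2 = 400 ≡ 46 (mod 59)
43^8 ≡ 46^2 = 2116 ≡ 51 (mod 59)
43^16 ≡ 51^2 = 2601 ≡ 5 (mod 59)
43^32 ≡ 5^2 = 25 (mod 59)
43^64 ≡ 25^2 = 625 ≡ 35 (mod 59)
43^128 ≡ 35^2 = 1225 ≡ 45 (mod 59)
43^256 ≡ 45^2 = 2025 ≡ 19 (mod 59)
43^512 ≡ 19^2 = 361 ≡ 7 (mod 59)
43^1024 ≡ 7^2 = 49 (mod 59)
43^2048 ≡ 49^2 = 2401 ≡ 41 (mod 59)
43^3085 = 43^2048 * 43^1024 * 43^8 * 43^4 * 43^1 ≡ 41 * 49 * 51 * 46 * 43 (mod 59).
Accumulate the product:
41 * 49 = 2009 ≡ 3
3 * 51 = 153 ≡ 35
35 * 46 = 1610 ≡ 17
17 * 43 = 731 ≡ 23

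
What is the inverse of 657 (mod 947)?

369

947 = 1·657 + 290
657 = 2·290 + 77
290 = 3·77 + 59
77 = 1·59 + 18
59 = 3·18 + 5
18 = 3·5 + 3
5 = 1·3 + 2
3 = 1·2 + 1
2 = 2·1 + 0
gcd(657, 947) = 1, so the inverse exists.
Back-substitute for 1:
1 = 1·3 − 1·2
  = −1·5 + 2·3
  = 2·18 − 7·5
  = −7·59 + 23·18
  = 23·77 − 30·59
  = −30·290 + 113·77
  = 113·657 − 256·290
  = −256·947 + 369·657
So 657⁻¹ ≡ 369 (mod 947).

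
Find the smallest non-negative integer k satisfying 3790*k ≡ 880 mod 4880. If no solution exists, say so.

232

gcd(3790, 4880) = 10, and 10 | 880, so solutions exist.
Divide through by 10: 379*k = 88 (mod 488).
379⁻¹ ≡ 291 (mod 488).
k ≡ 291*88 ≡ 232 (mod 488).
The smallest non-negative solution is k = 232.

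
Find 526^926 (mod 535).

926 in binary is 1110011110, i.e. 926 = 512 + 256 + 128 + 16 + 8 + 4 + 2.
526^1 ≡ 526 (mod 535)
526^2 ≡ 526^2 = 276676 ≡ 81 (mod 535)
526^4 ≡ 81^2 = 6561 ≡ 141 (mod 535)
526^8 ≡ 141^2 = 19881 ≡ 86 (mod 535)
526^16 ≡ 86^2 = 7396 ≡ 441 (mod 535)
526^32 ≡ 441^2 = 194481 ≡ 276 (mod 535)
526^64 ≡ 276^2 = 76176 ≡ 206 (mod 535)
526^128 ≡ 206^2 = 42436 ≡ 171 (mod 535)
526^256 ≡ 171^2 = 29241 ≡ 351 (mod 535)
526^512 ≡ 351^2 = 123201 ≡ 151 (mod 535)
526^926 = 526^512 * 526^256 * 526^128 * 526^16 * 526^8 * 526^4 * 526^2 ≡ 151 * 351 * 171 * 441 * 86 * 141 * 81 (mod 535).
Accumulate the product:
151 * 351 = 53001 ≡ 36
36 * 171 = 6156 ≡ 271
271 * 441 = 119511 ≡ 206
206 * 86 = 17716 ≡ 61
61 * 141 = 8601 ≡ 41
41 * 81 = 3321 ≡ 111

111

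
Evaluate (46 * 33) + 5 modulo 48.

46 * 33 = 1518 ≡ 30 (mod 48)
30 + 5 = 35

35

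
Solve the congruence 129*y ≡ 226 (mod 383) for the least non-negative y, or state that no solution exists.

361

gcd(129, 383) = 1, so a unique solution mod 383 exists.
129⁻¹ ≡ 288 (mod 383).
y ≡ 288*226 ≡ 361 (mod 383).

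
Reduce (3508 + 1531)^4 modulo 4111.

1887

3508 + 1531 = 5039 ≡ 928 (mod 4111)
(928)^4 ≡ 1887 (mod 4111)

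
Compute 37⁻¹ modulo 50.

23

By the extended Euclidean algorithm:
50 = 1·37 + 13
37 = 2·13 + 11
13 = 1·11 + 2
11 = 5·2 + 1
2 = 2·1 + 0
gcd(37, 50) = 1, so the inverse exists.
Back-substitute for 1:
1 = 1·11 − 5·2
  = −5·13 + 6·11
  = 6·37 − 17·13
  = −17·50 + 23·37
So 37⁻¹ ≡ 23 (mod 50).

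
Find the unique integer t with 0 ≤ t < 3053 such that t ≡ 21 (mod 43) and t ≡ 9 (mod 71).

43⁻¹ mod 71: 43·38 ≡ 1 (mod 71), so 43⁻¹ ≡ 38.
t = 21 + 43·((9 − 21)·38 mod 71) = 21 + 43·41 = 1784.
Check: 1784 mod 43 = 21, 1784 mod 71 = 9. ✓

1784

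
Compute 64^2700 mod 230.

2700 in binary is 101010001100, i.e. 2700 = 2048 + 512 + 128 + 8 + 4.
64^1 ≡ 64 (mod 230)
64^2 ≡ 64^2 = 4096 ≡ 186 (mod 230)
64^4 ≡ 186^2 = 34596 ≡ 96 (mod 230)
64^8 ≡ 96^2 = 9216 ≡ 16 (mod 230)
64^16 ≡ 16^2 = 256 ≡ 26 (mod 230)
64^32 ≡ 26^2 = 676 ≡ 216 (mod 230)
64^64 ≡ 216^2 = 46656 ≡ 196 (mod 230)
64^128 ≡ 196^2 = 38416 ≡ 6 (mod 230)
64^256 ≡ 6^2 = 36 (mod 230)
64^512 ≡ 36^2 = 1296 ≡ 146 (mod 230)
64^1024 ≡ 146^2 = 21316 ≡ 156 (mod 230)
64^2048 ≡ 156^2 = 24336 ≡ 186 (mod 230)
64^2700 = 64^2048 · 64^512 · 64^128 · 64^8 · 64^4 ≡ 186 · 146 · 6 · 16 · 96 (mod 230).
Accumulate the product:
186 · 146 = 27156 ≡ 16
16 · 6 = 96
96 · 16 = 1536 ≡ 156
156 · 96 = 14976 ≡ 26

26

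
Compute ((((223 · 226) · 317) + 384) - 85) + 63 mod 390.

178

223 · 226 = 50398 ≡ 88 (mod 390)
88 · 317 = 27896 ≡ 206 (mod 390)
206 + 384 = 590 ≡ 200 (mod 390)
200 - 85 = 115
115 + 63 = 178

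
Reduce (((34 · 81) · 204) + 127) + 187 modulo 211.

34 · 81 = 2754 ≡ 11 (mod 211)
11 · 204 = 2244 ≡ 134 (mod 211)
134 + 127 = 261 ≡ 50 (mod 211)
50 + 187 = 237 ≡ 26 (mod 211)

26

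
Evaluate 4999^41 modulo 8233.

3984

41 in binary is 101001, i.e. 41 = 32 + 8 + 1.
4999^1 ≡ 4999 (mod 8233)
4999^2 ≡ 4999^2 = 24990001 ≡ 2846 (mod 8233)
4999^4 ≡ 2846^2 = 8099716 ≡ 6677 (mod 8233)
4999^8 ≡ 6677^2 = 44582329 ≡ 634 (mod 8233)
4999^16 ≡ 634^2 = 401956 ≡ 6772 (mod 8233)
4999^32 ≡ 6772^2 = 45859984 ≡ 2174 (mod 8233)
4999^41 = 4999^32 · 4999^8 · 4999^1 ≡ 2174 · 634 · 4999 (mod 8233).
Accumulate the product:
2174 · 634 = 1378316 ≡ 3405
3405 · 4999 = 17021595 ≡ 3984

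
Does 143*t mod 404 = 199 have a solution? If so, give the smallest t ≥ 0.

137

gcd(143, 404) = 1, so a unique solution mod 404 exists.
143⁻¹ ≡ 291 (mod 404).
t ≡ 291*199 ≡ 137 (mod 404).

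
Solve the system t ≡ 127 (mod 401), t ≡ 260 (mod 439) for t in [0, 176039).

86743

401⁻¹ mod 439: 401*335 ≡ 1 (mod 439), so 401⁻¹ ≡ 335.
t = 127 + 401*((260 − 127)*335 mod 439) = 127 + 401*216 = 86743.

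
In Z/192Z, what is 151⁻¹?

103

By the extended Euclidean algorithm:
192 = 1*151 + 41
151 = 3*41 + 28
41 = 1*28 + 13
28 = 2*13 + 2
13 = 6*2 + 1
2 = 2*1 + 0
gcd(151, 192) = 1, so the inverse exists.
Back-substitute for 1:
1 = 1*13 − 6*2
  = −6*28 + 13*13
  = 13*41 − 19*28
  = −19*151 + 70*41
  = 70*192 − 89*151
So 151⁻¹ ≡ −89 ≡ 103 (mod 192).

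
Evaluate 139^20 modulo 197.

54

Using repeated squaring:
139^1 ≡ 139 (mod 197)
139^2 ≡ 139^2 = 19321 ≡ 15 (mod 197)
139^4 ≡ 15^2 = 225 ≡ 28 (mod 197)
139^8 ≡ 28^2 = 784 ≡ 193 (mod 197)
139^16 ≡ 193^2 = 37249 ≡ 16 (mod 197)
139^20 = 139^16 · 139^4 ≡ 16 · 28 (mod 197).
16 · 28 = 448 ≡ 54 (mod 197).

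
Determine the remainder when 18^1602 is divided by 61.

3

By square-and-multiply:
18^1 ≡ 18 (mod 61)
18^2 ≡ 18^2 = 324 ≡ 19 (mod 61)
18^4 ≡ 19^2 = 361 ≡ 56 (mod 61)
18^8 ≡ 56^2 = 3136 ≡ 25 (mod 61)
18^16 ≡ 25^2 = 625 ≡ 15 (mod 61)
18^32 ≡ 15^2 = 225 ≡ 42 (mod 61)
18^64 ≡ 42^2 = 1764 ≡ 56 (mod 61)
18^128 ≡ 56^2 = 3136 ≡ 25 (mod 61)
18^256 ≡ 25^2 = 625 ≡ 15 (mod 61)
18^512 ≡ 15^2 = 225 ≡ 42 (mod 61)
18^1024 ≡ 42^2 = 1764 ≡ 56 (mod 61)
18^1602 = 18^1024 × 18^512 × 18^64 × 18^2 ≡ 56 × 42 × 56 × 19 (mod 61).
Accumulate the product:
56 × 42 = 2352 ≡ 34
34 × 56 = 1904 ≡ 13
13 × 19 = 247 ≡ 3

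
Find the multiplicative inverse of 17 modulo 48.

By the extended Euclidean algorithm:
48 = 2×17 + 14
17 = 1×14 + 3
14 = 4×3 + 2
3 = 1×2 + 1
2 = 2×1 + 0
gcd(17, 48) = 1, so the inverse exists.
Bézout: 1 = −6×48 + 17×17.
So 17⁻¹ ≡ 17 (mod 48).

17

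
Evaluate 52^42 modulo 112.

52^1 ≡ 52 (mod 112)
52^2 ≡ 52^2 = 2704 ≡ 16 (mod 112)
52^4 ≡ 16^2 = 256 ≡ 32 (mod 112)
52^8 ≡ 32^2 = 1024 ≡ 16 (mod 112)
52^16 ≡ 16^2 = 256 ≡ 32 (mod 112)
52^32 ≡ 32^2 = 1024 ≡ 16 (mod 112)
52^42 = 52^32 × 52^8 × 52^2 ≡ 16 × 16 × 16 (mod 112).
Accumulate the product:
16 × 16 = 256 ≡ 32
32 × 16 = 512 ≡ 64

64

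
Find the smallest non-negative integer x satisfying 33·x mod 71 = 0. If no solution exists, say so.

gcd(33, 71) = 1, so a unique solution mod 71 exists.
33⁻¹ ≡ 28 (mod 71).
x ≡ 28·0 ≡ 0 (mod 71).

0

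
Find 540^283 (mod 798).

Compute successive squares:
283 in binary is 100011011, i.e. 283 = 256 + 16 + 8 + 2 + 1.
540^1 ≡ 540 (mod 798)
540^2 ≡ 540^2 = 291600 ≡ 330 (mod 798)
540^4 ≡ 330^2 = 108900 ≡ 372 (mod 798)
540^8 ≡ 372^2 = 138384 ≡ 330 (mod 798)
540^16 ≡ 330^2 = 108900 ≡ 372 (mod 798)
540^32 ≡ 372^2 = 138384 ≡ 330 (mod 798)
540^64 ≡ 330^2 = 108900 ≡ 372 (mod 798)
540^128 ≡ 372^2 = 138384 ≡ 330 (mod 798)
540^256 ≡ 330^2 = 108900 ≡ 372 (mod 798)
540^283 = 540^256 × 540^16 × 540^8 × 540^2 × 540^1 ≡ 372 × 372 × 330 × 330 × 540 (mod 798).
Accumulate the product:
372 × 372 = 138384 ≡ 330
330 × 330 = 108900 ≡ 372
372 × 330 = 122760 ≡ 666
666 × 540 = 359640 ≡ 540

540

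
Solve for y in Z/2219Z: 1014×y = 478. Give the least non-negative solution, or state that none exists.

gcd(1014, 2219) = 1, so a unique solution mod 2219 exists.
1014⁻¹ ≡ 790 (mod 2219).
y ≡ 790×478 ≡ 390 (mod 2219).

390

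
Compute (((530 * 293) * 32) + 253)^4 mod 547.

530 * 293 = 155290 ≡ 489 (mod 547)
489 * 32 = 15648 ≡ 332 (mod 547)
332 + 253 = 585 ≡ 38 (mod 547)
(38)^4 ≡ 519 (mod 547)

519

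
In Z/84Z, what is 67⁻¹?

79

Run the extended Euclidean algorithm:
84 = 1·67 + 17
67 = 3·17 + 16
17 = 1·16 + 1
16 = 16·1 + 0
gcd(67, 84) = 1, so the inverse exists.
Bézout: 1 = 4·84 − 5·67.
So 67⁻¹ ≡ −5 ≡ 79 (mod 84).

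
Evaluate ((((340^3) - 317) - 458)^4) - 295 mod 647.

(340)^3 ≡ 44 (mod 647)
44 - 317 = -273 ≡ 374 (mod 647)
374 - 458 = -84 ≡ 563 (mod 647)
(563)^4 ≡ 486 (mod 647)
486 - 295 = 191

191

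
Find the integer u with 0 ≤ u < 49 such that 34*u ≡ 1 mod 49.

Apply the Euclidean algorithm and back-substitute:
49 = 1·34 + 15
34 = 2·15 + 4
15 = 3·4 + 3
4 = 1·3 + 1
3 = 3·1 + 0
gcd(34, 49) = 1, so the inverse exists.
Back-substitute for 1:
1 = 1·4 − 1·3
  = −1·15 + 4·4
  = 4·34 − 9·15
  = −9·49 + 13·34
So 34⁻¹ ≡ 13 (mod 49).

13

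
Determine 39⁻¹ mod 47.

41

Run the extended Euclidean algorithm:
47 = 1·39 + 8
39 = 4·8 + 7
8 = 1·7 + 1
7 = 7·1 + 0
gcd(39, 47) = 1, so the inverse exists.
Back-substitute for 1:
1 = 1·8 − 1·7
  = −1·39 + 5·8
  = 5·47 − 6·39
So 39⁻¹ ≡ −6 ≡ 41 (mod 47).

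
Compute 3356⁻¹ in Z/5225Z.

5225 = 1·3356 + 1869
3356 = 1·1869 + 1487
1869 = 1·1487 + 382
1487 = 3·382 + 341
382 = 1·341 + 41
341 = 8·41 + 13
41 = 3·13 + 2
13 = 6·2 + 1
2 = 2·1 + 0
gcd(3356, 5225) = 1, so the inverse exists.
Bézout: 1 = −1555·5225 + 2421·3356.
So 3356⁻¹ ≡ 2421 (mod 5225).

2421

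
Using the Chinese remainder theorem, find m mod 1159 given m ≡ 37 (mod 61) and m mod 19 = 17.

61⁻¹ mod 19: 61*5 ≡ 1 (mod 19), so 61⁻¹ ≡ 5.
m = 37 + 61*((17 − 37)*5 mod 19) = 37 + 61*14 = 891.
Check: 891 mod 61 = 37, 891 mod 19 = 17. ✓

891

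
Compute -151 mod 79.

-151 = -2·79 + 7, so -151 ≡ 7 (mod 79).

7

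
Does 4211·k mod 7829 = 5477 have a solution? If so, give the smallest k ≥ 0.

5207

gcd(4211, 7829) = 1, so a unique solution mod 7829 exists.
4211⁻¹ ≡ 2218 (mod 7829).
k ≡ 2218·5477 ≡ 5207 (mod 7829).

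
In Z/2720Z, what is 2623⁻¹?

Run the extended Euclidean algorithm:
2720 = 1×2623 + 97
2623 = 27×97 + 4
97 = 24×4 + 1
4 = 4×1 + 0
gcd(2623, 2720) = 1, so the inverse exists.
Bézout: 1 = 649×2720 − 673×2623.
So 2623⁻¹ ≡ −673 ≡ 2047 (mod 2720).

2047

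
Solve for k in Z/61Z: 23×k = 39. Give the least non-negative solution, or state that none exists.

7

gcd(23, 61) = 1, so a unique solution mod 61 exists.
23⁻¹ ≡ 8 (mod 61).
k ≡ 8×39 ≡ 7 (mod 61).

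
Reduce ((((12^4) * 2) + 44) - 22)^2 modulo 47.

2

(12)^4 ≡ 9 (mod 47)
9 * 2 = 18
18 + 44 = 62 ≡ 15 (mod 47)
15 - 22 = -7 ≡ 40 (mod 47)
(40)^2 ≡ 2 (mod 47)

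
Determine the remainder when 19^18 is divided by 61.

34

Using repeated squaring:
18 in binary is 10010, i.e. 18 = 16 + 2.
19^1 ≡ 19 (mod 61)
19^2 ≡ 19^2 = 361 ≡ 56 (mod 61)
19^4 ≡ 56^2 = 3136 ≡ 25 (mod 61)
19^8 ≡ 25^2 = 625 ≡ 15 (mod 61)
19^16 ≡ 15^2 = 225 ≡ 42 (mod 61)
19^18 = 19^16 × 19^2 ≡ 42 × 56 (mod 61).
42 × 56 = 2352 ≡ 34 (mod 61).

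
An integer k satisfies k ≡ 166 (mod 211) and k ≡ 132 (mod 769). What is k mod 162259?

211⁻¹ mod 769: 211×605 ≡ 1 (mod 769), so 211⁻¹ ≡ 605.
k = 166 + 211×((132 − 166)×605 mod 769) = 166 + 211×193 = 40889.

40889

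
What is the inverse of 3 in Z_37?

25

By the extended Euclidean algorithm:
37 = 12·3 + 1
3 = 3·1 + 0
gcd(3, 37) = 1, so the inverse exists.
Bézout: 1 = 1·37 − 12·3.
So 3⁻¹ ≡ −12 ≡ 25 (mod 37).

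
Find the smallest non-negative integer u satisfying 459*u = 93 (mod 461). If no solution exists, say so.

gcd(459, 461) = 1, so a unique solution mod 461 exists.
459⁻¹ ≡ 230 (mod 461).
u ≡ 230*93 ≡ 184 (mod 461).

184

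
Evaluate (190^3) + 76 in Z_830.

786

(190)^3 ≡ 710 (mod 830)
710 + 76 = 786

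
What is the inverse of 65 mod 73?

73 = 1*65 + 8
65 = 8*8 + 1
8 = 8*1 + 0
gcd(65, 73) = 1, so the inverse exists.
Bézout: 1 = −8*73 + 9*65.
So 65⁻¹ ≡ 9 (mod 73).

9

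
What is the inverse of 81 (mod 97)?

97 = 1·81 + 16
81 = 5·16 + 1
16 = 16·1 + 0
gcd(81, 97) = 1, so the inverse exists.
Back-substitute for 1:
1 = 1·81 − 5·16
  = −5·97 + 6·81
So 81⁻¹ ≡ 6 (mod 97).

6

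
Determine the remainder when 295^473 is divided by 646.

79

295^1 ≡ 295 (mod 646)
295^2 ≡ 295^2 = 87025 ≡ 461 (mod 646)
295^4 ≡ 461^2 = 212521 ≡ 633 (mod 646)
295^8 ≡ 633^2 = 400689 ≡ 169 (mod 646)
295^16 ≡ 169^2 = 28561 ≡ 137 (mod 646)
295^32 ≡ 137^2 = 18769 ≡ 35 (mod 646)
295^64 ≡ 35^2 = 1225 ≡ 579 (mod 646)
295^128 ≡ 579^2 = 335241 ≡ 613 (mod 646)
295^256 ≡ 613^2 = 375769 ≡ 443 (mod 646)
295^473 = 295^256 × 295^128 × 295^64 × 295^16 × 295^8 × 295^1 ≡ 443 × 613 × 579 × 137 × 169 × 295 (mod 646).
Accumulate the product:
443 × 613 = 271559 ≡ 239
239 × 579 = 138381 ≡ 137
137 × 137 = 18769 ≡ 35
35 × 169 = 5915 ≡ 101
101 × 295 = 29795 ≡ 79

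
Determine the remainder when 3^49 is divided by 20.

By square-and-multiply:
3^1 ≡ 3 (mod 20)
3^2 ≡ 3^2 = 9 (mod 20)
3^4 ≡ 9^2 = 81 ≡ 1 (mod 20)
3^8 ≡ 1^2 = 1 (mod 20)
3^16 ≡ 1^2 = 1 (mod 20)
3^32 ≡ 1^2 = 1 (mod 20)
3^49 = 3^32 * 3^16 * 3^1 ≡ 1 * 1 * 3 (mod 20).
Accumulate the product:
1 * 1 = 1
1 * 3 = 3

3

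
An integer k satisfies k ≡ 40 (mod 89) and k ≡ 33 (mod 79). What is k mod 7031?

89⁻¹ mod 79: 89·8 ≡ 1 (mod 79), so 89⁻¹ ≡ 8.
k = 40 + 89·((33 − 40)·8 mod 79) = 40 + 89·23 = 2087.

2087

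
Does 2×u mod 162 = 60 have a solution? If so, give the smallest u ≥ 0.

gcd(2, 162) = 2, and 2 | 60, so solutions exist.
Divide through by 2: 1×u ≡ 30 (mod 81).
1⁻¹ ≡ 1 (mod 81).
u ≡ 1×30 ≡ 30 (mod 81).
The smallest non-negative solution is u = 30.

30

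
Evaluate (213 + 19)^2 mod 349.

213 + 19 = 232
(232)^2 ≡ 78 (mod 349)

78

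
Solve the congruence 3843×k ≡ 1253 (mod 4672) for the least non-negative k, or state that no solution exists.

gcd(3843, 4672) = 1, so a unique solution mod 4672 exists.
3843⁻¹ ≡ 3883 (mod 4672).
k ≡ 3883×1253 ≡ 1847 (mod 4672).

1847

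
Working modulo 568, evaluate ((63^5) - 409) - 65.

(63)^5 ≡ 247 (mod 568)
247 - 409 = -162 ≡ 406 (mod 568)
406 - 65 = 341

341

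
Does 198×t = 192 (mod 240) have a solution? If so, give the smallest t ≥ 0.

24

gcd(198, 240) = 6, and 6 | 192, so solutions exist.
Divide through by 6: 33×t ≡ 32 mod 40.
33⁻¹ ≡ 17 (mod 40).
t ≡ 17×32 ≡ 24 (mod 40).
The smallest non-negative solution is t = 24.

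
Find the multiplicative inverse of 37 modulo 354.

67

354 = 9·37 + 21
37 = 1·21 + 16
21 = 1·16 + 5
16 = 3·5 + 1
5 = 5·1 + 0
gcd(37, 354) = 1, so the inverse exists.
Back-substitute for 1:
1 = 1·16 − 3·5
  = −3·21 + 4·16
  = 4·37 − 7·21
  = −7·354 + 67·37
So 37⁻¹ ≡ 67 (mod 354).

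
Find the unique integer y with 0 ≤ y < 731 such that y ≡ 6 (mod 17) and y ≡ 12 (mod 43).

17⁻¹ mod 43: 17*38 ≡ 1 (mod 43), so 17⁻¹ ≡ 38.
y = 6 + 17*((12 − 6)*38 mod 43) = 6 + 17*13 = 227.

227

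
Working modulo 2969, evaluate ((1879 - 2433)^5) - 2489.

1879 - 2433 = -554 ≡ 2415 (mod 2969)
(2415)^5 ≡ 1736 (mod 2969)
1736 - 2489 = -753 ≡ 2216 (mod 2969)

2216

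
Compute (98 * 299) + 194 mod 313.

74

98 * 299 = 29302 ≡ 193 (mod 313)
193 + 194 = 387 ≡ 74 (mod 313)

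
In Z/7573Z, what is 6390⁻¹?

845

Run the extended Euclidean algorithm:
7573 = 1*6390 + 1183
6390 = 5*1183 + 475
1183 = 2*475 + 233
475 = 2*233 + 9
233 = 25*9 + 8
9 = 1*8 + 1
8 = 8*1 + 0
gcd(6390, 7573) = 1, so the inverse exists.
Bézout: 1 = −713*7573 + 845*6390.
So 6390⁻¹ ≡ 845 (mod 7573).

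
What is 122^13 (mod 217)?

178

13 in binary is 1101, i.e. 13 = 8 + 4 + 1.
122^1 ≡ 122 (mod 217)
122^2 ≡ 122^2 = 14884 ≡ 128 (mod 217)
122^4 ≡ 128^2 = 16384 ≡ 109 (mod 217)
122^8 ≡ 109^2 = 11881 ≡ 163 (mod 217)
122^13 = 122^8 · 122^4 · 122^1 ≡ 163 · 109 · 122 (mod 217).
Accumulate the product:
163 · 109 = 17767 ≡ 190
190 · 122 = 23180 ≡ 178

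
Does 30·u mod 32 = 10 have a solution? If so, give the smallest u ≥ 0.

gcd(30, 32) = 2, and 2 | 10, so solutions exist.
Divide through by 2: 15·u ≡ 5 (mod 16).
15⁻¹ ≡ 15 (mod 16).
u ≡ 15·5 ≡ 11 (mod 16).
The smallest non-negative solution is u = 11.

11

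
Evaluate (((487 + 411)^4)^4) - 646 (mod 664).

394

487 + 411 = 898 ≡ 234 (mod 664)
(234)^4 ≡ 576 (mod 664)
(576)^4 ≡ 376 (mod 664)
376 - 646 = -270 ≡ 394 (mod 664)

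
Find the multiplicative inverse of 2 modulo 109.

109 = 54·2 + 1
2 = 2·1 + 0
gcd(2, 109) = 1, so the inverse exists.
Back-substitute for 1:
1 = 1·109 − 54·2
So 2⁻¹ ≡ −54 ≡ 55 (mod 109).

55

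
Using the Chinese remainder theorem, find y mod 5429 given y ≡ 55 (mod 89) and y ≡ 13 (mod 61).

89⁻¹ mod 61: 89×24 ≡ 1 (mod 61), so 89⁻¹ ≡ 24.
y = 55 + 89×((13 − 55)×24 mod 61) = 55 + 89×29 = 2636.

2636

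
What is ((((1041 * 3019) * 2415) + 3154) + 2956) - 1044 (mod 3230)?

1041 * 3019 = 3142779 ≡ 3219 (mod 3230)
3219 * 2415 = 7773885 ≡ 2505 (mod 3230)
2505 + 3154 = 5659 ≡ 2429 (mod 3230)
2429 + 2956 = 5385 ≡ 2155 (mod 3230)
2155 - 1044 = 1111

1111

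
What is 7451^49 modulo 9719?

49 in binary is 110001, i.e. 49 = 32 + 16 + 1.
7451^1 ≡ 7451 (mod 9719)
7451^2 ≡ 7451^2 = 55517401 ≡ 2473 (mod 9719)
7451^4 ≡ 2473^2 = 6115729 ≡ 2478 (mod 9719)
7451^8 ≡ 2478^2 = 6140484 ≡ 7795 (mod 9719)
7451^16 ≡ 7795^2 = 60762025 ≡ 8556 (mod 9719)
7451^32 ≡ 8556^2 = 73205136 ≡ 1628 (mod 9719)
7451^49 = 7451^32 · 7451^16 · 7451^1 ≡ 1628 · 8556 · 7451 (mod 9719).
Accumulate the product:
1628 · 8556 = 13929168 ≡ 1841
1841 · 7451 = 13717291 ≡ 3782

3782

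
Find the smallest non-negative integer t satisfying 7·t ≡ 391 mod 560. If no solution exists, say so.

no solution

gcd(7, 560) = 7, and 7 does not divide 391.
So the congruence has no solution.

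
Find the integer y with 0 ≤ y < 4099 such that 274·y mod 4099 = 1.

374

Apply the Euclidean algorithm and back-substitute:
4099 = 14·274 + 263
274 = 1·263 + 11
263 = 23·11 + 10
11 = 1·10 + 1
10 = 10·1 + 0
gcd(274, 4099) = 1, so the inverse exists.
Back-substitute for 1:
1 = 1·11 − 1·10
  = −1·263 + 24·11
  = 24·274 − 25·263
  = −25·4099 + 374·274
So 274⁻¹ ≡ 374 (mod 4099).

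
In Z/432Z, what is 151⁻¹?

Apply the Euclidean algorithm and back-substitute:
432 = 2·151 + 130
151 = 1·130 + 21
130 = 6·21 + 4
21 = 5·4 + 1
4 = 4·1 + 0
gcd(151, 432) = 1, so the inverse exists.
Bézout: 1 = −36·432 + 103·151.
So 151⁻¹ ≡ 103 (mod 432).

103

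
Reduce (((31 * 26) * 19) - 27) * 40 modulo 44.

31 * 26 = 806 ≡ 14 (mod 44)
14 * 19 = 266 ≡ 2 (mod 44)
2 - 27 = -25 ≡ 19 (mod 44)
19 * 40 = 760 ≡ 12 (mod 44)

12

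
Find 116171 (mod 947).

116171 = 122×947 + 637, so 116171 ≡ 637 (mod 947).

637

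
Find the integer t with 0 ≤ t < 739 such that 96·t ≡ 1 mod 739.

739 = 7×96 + 67
96 = 1×67 + 29
67 = 2×29 + 9
29 = 3×9 + 2
9 = 4×2 + 1
2 = 2×1 + 0
gcd(96, 739) = 1, so the inverse exists.
Bézout: 1 = 43×739 − 331×96.
So 96⁻¹ ≡ −331 ≡ 408 (mod 739).

408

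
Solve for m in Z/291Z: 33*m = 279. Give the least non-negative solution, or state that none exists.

79

gcd(33, 291) = 3, and 3 | 279, so solutions exist.
Divide through by 3: 11*m mod 97 = 93.
11⁻¹ ≡ 53 (mod 97).
m ≡ 53*93 ≡ 79 (mod 97).
The smallest non-negative solution is m = 79.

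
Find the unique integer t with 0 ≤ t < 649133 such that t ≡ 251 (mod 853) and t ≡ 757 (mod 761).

329509

853⁻¹ mod 761: 853×91 ≡ 1 (mod 761), so 853⁻¹ ≡ 91.
t = 251 + 853×((757 − 251)×91 mod 761) = 251 + 853×386 = 329509.
Check: 329509 mod 853 = 251, 329509 mod 761 = 757. ✓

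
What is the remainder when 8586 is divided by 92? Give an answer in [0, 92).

30

8586 = 93·92 + 30, so 8586 ≡ 30 (mod 92).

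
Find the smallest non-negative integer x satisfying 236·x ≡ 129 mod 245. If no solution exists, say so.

gcd(236, 245) = 1, so a unique solution mod 245 exists.
236⁻¹ ≡ 136 (mod 245).
x ≡ 136·129 ≡ 149 (mod 245).

149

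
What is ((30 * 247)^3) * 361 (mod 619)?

30 * 247 = 7410 ≡ 601 (mod 619)
(601)^3 ≡ 358 (mod 619)
358 * 361 = 129238 ≡ 486 (mod 619)

486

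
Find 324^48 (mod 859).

28

324^1 ≡ 324 (mod 859)
324^2 ≡ 324^2 = 104976 ≡ 178 (mod 859)
324^4 ≡ 178^2 = 31684 ≡ 760 (mod 859)
324^8 ≡ 760^2 = 577600 ≡ 352 (mod 859)
324^16 ≡ 352^2 = 123904 ≡ 208 (mod 859)
324^32 ≡ 208^2 = 43264 ≡ 314 (mod 859)
324^48 = 324^32 × 324^16 ≡ 314 × 208 (mod 859).
314 × 208 = 65312 ≡ 28 (mod 859).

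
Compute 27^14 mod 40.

9

27^1 ≡ 27 (mod 40)
27^2 ≡ 27^2 = 729 ≡ 9 (mod 40)
27^4 ≡ 9^2 = 81 ≡ 1 (mod 40)
27^8 ≡ 1^2 = 1 (mod 40)
27^14 = 27^8 · 27^4 · 27^2 ≡ 1 · 1 · 9 (mod 40).
Accumulate the product:
1 · 1 = 1
1 · 9 = 9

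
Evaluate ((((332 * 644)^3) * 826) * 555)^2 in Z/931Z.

441

332 * 644 = 213808 ≡ 609 (mod 931)
(609)^3 ≡ 343 (mod 931)
343 * 826 = 283318 ≡ 294 (mod 931)
294 * 555 = 163170 ≡ 245 (mod 931)
(245)^2 ≡ 441 (mod 931)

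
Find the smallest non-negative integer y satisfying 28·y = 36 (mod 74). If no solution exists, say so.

33

gcd(28, 74) = 2, and 2 | 36, so solutions exist.
Divide through by 2: 14·y = 18 (mod 37).
14⁻¹ ≡ 8 (mod 37).
y ≡ 8·18 ≡ 33 (mod 37).
The smallest non-negative solution is y = 33.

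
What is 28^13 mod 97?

By square-and-multiply:
28^1 ≡ 28 (mod 97)
28^2 ≡ 28^2 = 784 ≡ 8 (mod 97)
28^4 ≡ 8^2 = 64 (mod 97)
28^8 ≡ 64^2 = 4096 ≡ 22 (mod 97)
28^13 = 28^8 × 28^4 × 28^1 ≡ 22 × 64 × 28 (mod 97).
Accumulate the product:
22 × 64 = 1408 ≡ 50
50 × 28 = 1400 ≡ 42

42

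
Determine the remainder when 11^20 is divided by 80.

20 in binary is 10100, i.e. 20 = 16 + 4.
11^1 ≡ 11 (mod 80)
11^2 ≡ 11^2 = 121 ≡ 41 (mod 80)
11^4 ≡ 41^2 = 1681 ≡ 1 (mod 80)
11^8 ≡ 1^2 = 1 (mod 80)
11^16 ≡ 1^2 = 1 (mod 80)
11^20 = 11^16 · 11^4 ≡ 1 · 1 (mod 80).
1 · 1 = 1 ≡ 1 (mod 80).

1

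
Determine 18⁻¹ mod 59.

23

59 = 3·18 + 5
18 = 3·5 + 3
5 = 1·3 + 2
3 = 1·2 + 1
2 = 2·1 + 0
gcd(18, 59) = 1, so the inverse exists.
Bézout: 1 = −7·59 + 23·18.
So 18⁻¹ ≡ 23 (mod 59).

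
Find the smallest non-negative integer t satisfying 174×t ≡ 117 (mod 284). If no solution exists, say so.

no solution

gcd(174, 284) = 2, and 2 does not divide 117.
So the congruence has no solution.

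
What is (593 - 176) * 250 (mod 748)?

278

593 - 176 = 417
417 * 250 = 104250 ≡ 278 (mod 748)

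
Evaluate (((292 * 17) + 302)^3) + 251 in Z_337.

292 * 17 = 4964 ≡ 246 (mod 337)
246 + 302 = 548 ≡ 211 (mod 337)
(211)^3 ≡ 56 (mod 337)
56 + 251 = 307

307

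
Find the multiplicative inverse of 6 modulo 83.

14

Run the extended Euclidean algorithm:
83 = 13*6 + 5
6 = 1*5 + 1
5 = 5*1 + 0
gcd(6, 83) = 1, so the inverse exists.
Back-substitute for 1:
1 = 1*6 − 1*5
  = −1*83 + 14*6
So 6⁻¹ ≡ 14 (mod 83).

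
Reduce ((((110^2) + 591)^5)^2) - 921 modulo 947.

(110)^2 ≡ 736 (mod 947)
736 + 591 = 1327 ≡ 380 (mod 947)
(380)^5 ≡ 841 (mod 947)
(841)^2 ≡ 819 (mod 947)
819 - 921 = -102 ≡ 845 (mod 947)

845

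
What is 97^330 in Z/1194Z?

Using repeated squaring:
330 in binary is 101001010, i.e. 330 = 256 + 64 + 8 + 2.
97^1 ≡ 97 (mod 1194)
97^2 ≡ 97^2 = 9409 ≡ 1051 (mod 1194)
97^4 ≡ 1051^2 = 1104601 ≡ 151 (mod 1194)
97^8 ≡ 151^2 = 22801 ≡ 115 (mod 1194)
97^16 ≡ 115^2 = 13225 ≡ 91 (mod 1194)
97^32 ≡ 91^2 = 8281 ≡ 1117 (mod 1194)
97^64 ≡ 1117^2 = 1247689 ≡ 1153 (mod 1194)
97^128 ≡ 1153^2 = 1329409 ≡ 487 (mod 1194)
97^256 ≡ 487^2 = 237169 ≡ 757 (mod 1194)
97^330 = 97^256 · 97^64 · 97^8 · 97^2 ≡ 757 · 1153 · 115 · 1051 (mod 1194).
Accumulate the product:
757 · 1153 = 872821 ≡ 7
7 · 115 = 805
805 · 1051 = 846055 ≡ 703

703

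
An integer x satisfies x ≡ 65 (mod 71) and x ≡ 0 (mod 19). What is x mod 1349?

988

71⁻¹ mod 19: 71*15 ≡ 1 (mod 19), so 71⁻¹ ≡ 15.
x = 65 + 71*((0 − 65)*15 mod 19) = 65 + 71*13 = 988.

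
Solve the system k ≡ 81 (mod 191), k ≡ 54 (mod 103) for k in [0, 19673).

8294

191⁻¹ mod 103: 191*48 ≡ 1 (mod 103), so 191⁻¹ ≡ 48.
k = 81 + 191*((54 − 81)*48 mod 103) = 81 + 191*43 = 8294.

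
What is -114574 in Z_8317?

1864

-114574 = -14·8317 + 1864, so -114574 ≡ 1864 (mod 8317).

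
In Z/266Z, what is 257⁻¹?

59

266 = 1·257 + 9
257 = 28·9 + 5
9 = 1·5 + 4
5 = 1·4 + 1
4 = 4·1 + 0
gcd(257, 266) = 1, so the inverse exists.
Back-substitute for 1:
1 = 1·5 − 1·4
  = −1·9 + 2·5
  = 2·257 − 57·9
  = −57·266 + 59·257
So 257⁻¹ ≡ 59 (mod 266).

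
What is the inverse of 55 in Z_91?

Run the extended Euclidean algorithm:
91 = 1·55 + 36
55 = 1·36 + 19
36 = 1·19 + 17
19 = 1·17 + 2
17 = 8·2 + 1
2 = 2·1 + 0
gcd(55, 91) = 1, so the inverse exists.
Back-substitute for 1:
1 = 1·17 − 8·2
  = −8·19 + 9·17
  = 9·36 − 17·19
  = −17·55 + 26·36
  = 26·91 − 43·55
So 55⁻¹ ≡ −43 ≡ 48 (mod 91).

48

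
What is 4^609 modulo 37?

609 in binary is 1001100001, i.e. 609 = 512 + 64 + 32 + 1.
4^1 ≡ 4 (mod 37)
4^2 ≡ 4^2 = 16 (mod 37)
4^4 ≡ 16^2 = 256 ≡ 34 (mod 37)
4^8 ≡ 34^2 = 1156 ≡ 9 (mod 37)
4^16 ≡ 9^2 = 81 ≡ 7 (mod 37)
4^32 ≡ 7^2 = 49 ≡ 12 (mod 37)
4^64 ≡ 12^2 = 144 ≡ 33 (mod 37)
4^128 ≡ 33^2 = 1089 ≡ 16 (mod 37)
4^256 ≡ 16^2 = 256 ≡ 34 (mod 37)
4^512 ≡ 34^2 = 1156 ≡ 9 (mod 37)
4^609 = 4^512 * 4^64 * 4^32 * 4^1 ≡ 9 * 33 * 12 * 4 (mod 37).
Accumulate the product:
9 * 33 = 297 ≡ 1
1 * 12 = 12
12 * 4 = 48 ≡ 11

11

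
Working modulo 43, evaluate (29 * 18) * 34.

32

29 * 18 = 522 ≡ 6 (mod 43)
6 * 34 = 204 ≡ 32 (mod 43)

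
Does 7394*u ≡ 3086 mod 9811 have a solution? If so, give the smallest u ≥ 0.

gcd(7394, 9811) = 1, so a unique solution mod 9811 exists.
7394⁻¹ ≡ 6312 (mod 9811).
u ≡ 6312*3086 ≡ 3997 (mod 9811).

3997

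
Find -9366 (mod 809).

-9366 = -12*809 + 342, so -9366 ≡ 342 (mod 809).

342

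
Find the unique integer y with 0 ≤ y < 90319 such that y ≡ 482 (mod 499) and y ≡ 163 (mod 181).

499⁻¹ mod 181: 499*37 ≡ 1 (mod 181), so 499⁻¹ ≡ 37.
y = 482 + 499*((163 − 482)*37 mod 181) = 482 + 499*143 = 71839.
Check: 71839 mod 499 = 482, 71839 mod 181 = 163. ✓

71839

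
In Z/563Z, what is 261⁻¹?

563 = 2*261 + 41
261 = 6*41 + 15
41 = 2*15 + 11
15 = 1*11 + 4
11 = 2*4 + 3
4 = 1*3 + 1
3 = 3*1 + 0
gcd(261, 563) = 1, so the inverse exists.
Bézout: 1 = −70*563 + 151*261.
So 261⁻¹ ≡ 151 (mod 563).

151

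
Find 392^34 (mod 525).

154

Using repeated squaring:
392^1 ≡ 392 (mod 525)
392^2 ≡ 392^2 = 153664 ≡ 364 (mod 525)
392^4 ≡ 364^2 = 132496 ≡ 196 (mod 525)
392^8 ≡ 196^2 = 38416 ≡ 91 (mod 525)
392^16 ≡ 91^2 = 8281 ≡ 406 (mod 525)
392^32 ≡ 406^2 = 164836 ≡ 511 (mod 525)
392^34 = 392^32 · 392^2 ≡ 511 · 364 (mod 525).
511 · 364 = 186004 ≡ 154 (mod 525).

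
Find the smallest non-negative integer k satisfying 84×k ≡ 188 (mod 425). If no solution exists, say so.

gcd(84, 425) = 1, so a unique solution mod 425 exists.
84⁻¹ ≡ 339 (mod 425).
k ≡ 339×188 ≡ 407 (mod 425).

407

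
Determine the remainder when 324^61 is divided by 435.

61 in binary is 111101, i.e. 61 = 32 + 16 + 8 + 4 + 1.
324^1 ≡ 324 (mod 435)
324^2 ≡ 324^2 = 104976 ≡ 141 (mod 435)
324^4 ≡ 141^2 = 19881 ≡ 306 (mod 435)
324^8 ≡ 306^2 = 93636 ≡ 111 (mod 435)
324^16 ≡ 111^2 = 12321 ≡ 141 (mod 435)
324^32 ≡ 141^2 = 19881 ≡ 306 (mod 435)
324^61 = 324^32 × 324^16 × 324^8 × 324^4 × 324^1 ≡ 306 × 141 × 111 × 306 × 324 (mod 435).
Accumulate the product:
306 × 141 = 43146 ≡ 81
81 × 111 = 8991 ≡ 291
291 × 306 = 89046 ≡ 306
306 × 324 = 99144 ≡ 399

399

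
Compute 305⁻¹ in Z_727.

553

Apply the Euclidean algorithm and back-substitute:
727 = 2×305 + 117
305 = 2×117 + 71
117 = 1×71 + 46
71 = 1×46 + 25
46 = 1×25 + 21
25 = 1×21 + 4
21 = 5×4 + 1
4 = 4×1 + 0
gcd(305, 727) = 1, so the inverse exists.
Back-substitute for 1:
1 = 1×21 − 5×4
  = −5×25 + 6×21
  = 6×46 − 11×25
  = −11×71 + 17×46
  = 17×117 − 28×71
  = −28×305 + 73×117
  = 73×727 − 174×305
So 305⁻¹ ≡ −174 ≡ 553 (mod 727).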